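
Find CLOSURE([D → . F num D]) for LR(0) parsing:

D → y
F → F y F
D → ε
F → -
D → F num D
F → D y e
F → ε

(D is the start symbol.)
Start with: [D → . F num D]
  [D → . F num D] has the dot before F: add [F → . F y F], [F → . -], [F → . D y e], [F → .]
  [F → . D y e] has the dot before D: add [D → . y], [D → .]
No further items can be added.

CLOSURE = { [D → . F num D], [D → . y], [D → .], [F → . -], [F → . D y e], [F → . F y F], [F → .] }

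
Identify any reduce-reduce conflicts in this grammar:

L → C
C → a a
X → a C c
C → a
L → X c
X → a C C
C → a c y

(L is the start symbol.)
Yes — I6: [C → a .] vs [C → a a .]

Augment with L' → L and build the canonical LR(0) collection (I0 = CLOSURE({[L' → . L]}), then GOTO on every symbol after a dot until no new states appear). It has 14 states:
  I0: { [C → . a a], [C → . a c y], [C → . a], [L → . C], [L → . X c], [L' → . L], [X → . a C C], [X → . a C c] }  — shift
  I1: { [L → C .] }  — reduce
  I2: { [L' → L .] }  — accept
  I3: { [L → X . c] }  — shift
  I4: { [C → . a a], [C → . a c y], [C → . a], [C → a . a], [C → a . c y], [C → a .], [X → a . C C], [X → a . C c] }  — shift, reduce
  I5: { [C → . a a], [C → . a c y], [C → . a], [X → a C . C], [X → a C . c] }  — shift
  I6: { [C → a . a], [C → a . c y], [C → a .], [C → a a .] }  — shift, 2 reduces
  I7: { [C → a c . y] }  — shift
  I8: { [C → a c y .] }  — reduce
  I9: { [C → a a .] }  — reduce
  I10: { [X → a C C .] }  — reduce
  I11: { [C → a . a], [C → a . c y], [C → a .] }  — shift, reduce
  I12: { [X → a C c .] }  — reduce
  I13: { [L → X c .] }  — reduce

I6 contains complete items [C → a .], [C → a a .] — reduce-reduce conflict.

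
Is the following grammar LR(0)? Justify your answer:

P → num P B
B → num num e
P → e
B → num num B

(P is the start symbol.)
Yes, the grammar is LR(0)

A grammar is LR(0) if no state in the canonical LR(0) collection has:
  - both a shift item (dot before a terminal) and a complete item (shift-reduce conflict), or
  - two or more complete items (reduce-reduce conflict; the accept item [P' → P .] counts as a complete item here).

Augment with P' → P and build the canonical LR(0) collection (I0 = CLOSURE({[P' → . P]}), then GOTO on every symbol after a dot until no new states appear). It has 10 states:
  I0: { [P → . e], [P → . num P B], [P' → . P] }  — shift
  I1: { [P' → P .] }  — accept
  I2: { [P → e .] }  — reduce
  I3: { [P → . e], [P → . num P B], [P → num . P B] }  — shift
  I4: { [B → . num num B], [B → . num num e], [P → num P . B] }  — shift
  I5: { [P → num P B .] }  — reduce
  I6: { [B → num . num B], [B → num . num e] }  — shift
  I7: { [B → . num num B], [B → . num num e], [B → num num . B], [B → num num . e] }  — shift
  I8: { [B → num num B .] }  — reduce
  I9: { [B → num num e .] }  — reduce

Every state is either a pure shift/goto state or contains exactly one complete item and nothing to shift — no conflicts. The grammar is LR(0).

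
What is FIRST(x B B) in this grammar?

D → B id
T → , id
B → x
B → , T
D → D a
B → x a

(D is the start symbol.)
To compute FIRST(x B B), process the symbols left to right:
Symbol x is a terminal. Add 'x' and stop.
FIRST(x B B) = { 'x' }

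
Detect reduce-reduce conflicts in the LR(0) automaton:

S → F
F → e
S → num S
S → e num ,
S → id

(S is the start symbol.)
A reduce-reduce conflict occurs when an LR(0) state has two complete items [A → α .] and [B → β .] — both call for a reduction, and with no lookahead the parser cannot choose between them.

Augment with S' → S and build the canonical LR(0) collection (I0 = CLOSURE({[S' → . S]}), then GOTO on every symbol after a dot until no new states appear). It has 9 states:
  I0: { [F → . e], [S → . F], [S → . e num ,], [S → . id], [S → . num S], [S' → . S] }  — shift
  I1: { [S → F .] }  — reduce
  I2: { [S' → S .] }  — accept
  I3: { [F → e .], [S → e . num ,] }  — shift, reduce
  I4: { [S → id .] }  — reduce
  I5: { [F → . e], [S → . F], [S → . e num ,], [S → . id], [S → . num S], [S → num . S] }  — shift
  I6: { [S → num S .] }  — reduce
  I7: { [S → e num . ,] }  — shift
  I8: { [S → e num , .] }  — reduce

No state contains more than one complete item.

Answer: No reduce-reduce conflicts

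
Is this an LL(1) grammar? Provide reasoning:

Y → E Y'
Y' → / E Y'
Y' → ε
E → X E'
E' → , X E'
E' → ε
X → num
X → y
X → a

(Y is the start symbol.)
Yes, the grammar is LL(1).

A grammar is LL(1) if for each non-terminal N with multiple productions, the predict sets of those productions are pairwise disjoint, where PREDICT(N → α) = (FIRST(α) \ {ε}) ∪ (FOLLOW(N) if α ⇒* ε).

Relevant sets:
  FOLLOW(Y') = { $ }
  FOLLOW(E') = { $, '/' }

For Y':
  PREDICT(Y' → '/' E Y') = { '/' }
  PREDICT(Y' → ε) = { $ }
For E':
  PREDICT(E' → ',' X E') = { ',' }
  PREDICT(E' → ε) = { $, '/' }
For X:
  PREDICT(X → num) = { 'num' }
  PREDICT(X → y) = { 'y' }
  PREDICT(X → a) = { 'a' }
Y, E have a single production, so nothing to check there.

All predict sets are disjoint. The grammar IS LL(1).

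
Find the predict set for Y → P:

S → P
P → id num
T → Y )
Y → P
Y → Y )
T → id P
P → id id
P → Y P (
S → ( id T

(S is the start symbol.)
{ 'id' }

PREDICT(Y → P) = (FIRST(RHS) \ {ε}) ∪ (FOLLOW(Y) if ε ∈ FIRST(RHS), i.e. RHS ⇒* ε)
FIRST(P) = { 'id' }
FIRST(P) = { 'id' }
ε ∉ FIRST(P), so FOLLOW(Y) is not added.
PREDICT(Y → P) = { 'id' }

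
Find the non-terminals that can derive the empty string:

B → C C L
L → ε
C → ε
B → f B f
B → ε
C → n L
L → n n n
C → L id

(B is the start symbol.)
A non-terminal is nullable if it can derive ε (the empty string): either it has an ε-production, or it has a production whose right-hand side consists entirely of nullable non-terminals.

ε-productions: L → ε, C → ε, B → ε
So L, C, B are immediately nullable.
Every non-terminal is now nullable.
Nullable = { 'B', 'C', 'L' }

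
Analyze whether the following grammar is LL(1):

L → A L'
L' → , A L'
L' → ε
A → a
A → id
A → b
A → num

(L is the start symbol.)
Yes, the grammar is LL(1).

A grammar is LL(1) if for each non-terminal N with multiple productions, the predict sets of those productions are pairwise disjoint, where PREDICT(N → α) = (FIRST(α) \ {ε}) ∪ (FOLLOW(N) if α ⇒* ε).

Relevant sets:
  FOLLOW(L') = { $ }

For L':
  PREDICT(L' → ',' A L') = { ',' }
  PREDICT(L' → ε) = { $ }
For A:
  PREDICT(A → a) = { 'a' }
  PREDICT(A → id) = { 'id' }
  PREDICT(A → b) = { 'b' }
  PREDICT(A → num) = { 'num' }
L has a single production, so nothing to check there.

All predict sets are disjoint. The grammar IS LL(1).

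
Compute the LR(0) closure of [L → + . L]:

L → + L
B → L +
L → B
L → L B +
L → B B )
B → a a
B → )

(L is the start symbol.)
Start with: [L → + . L]
  [L → + . L] has the dot before L: add [L → . + L], [L → . B], [L → . L B +], [L → . B B )]
  [L → . B] has the dot before B: add [B → . L +], [B → . a a], [B → . )]
No further items can be added.

CLOSURE = { [B → . )], [B → . L +], [B → . a a], [L → + . L], [L → . + L], [L → . B B )], [L → . B], [L → . L B +] }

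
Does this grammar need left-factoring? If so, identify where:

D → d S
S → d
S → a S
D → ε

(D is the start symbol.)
Left-factoring is needed when two productions for the same non-terminal
share a common prefix on the right-hand side.

Productions for D:
  D → d S
  D → ε
Productions for S:
  S → d
  S → a S

No common prefixes found.

Answer: No, left-factoring is not needed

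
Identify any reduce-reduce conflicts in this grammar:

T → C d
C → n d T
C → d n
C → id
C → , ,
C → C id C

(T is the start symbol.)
Augment with T' → T and build the canonical LR(0) collection (I0 = CLOSURE({[T' → . T]}), then GOTO on every symbol after a dot until no new states appear). It has 14 states:
  I0: { [C → . , ,], [C → . C id C], [C → . d n], [C → . id], [C → . n d T], [T → . C d], [T' → . T] }  — shift
  I1: { [C → , . ,] }  — shift
  I2: { [C → C . id C], [T → C . d] }  — shift
  I3: { [T' → T .] }  — accept
  I4: { [C → d . n] }  — shift
  I5: { [C → id .] }  — reduce
  I6: { [C → n . d T] }  — shift
  I7: { [C → . , ,], [C → . C id C], [C → . d n], [C → . id], [C → . n d T], [C → n d . T], [T → . C d] }  — shift
  I8: { [C → n d T .] }  — reduce
  I9: { [C → d n .] }  — reduce
  I10: { [T → C d .] }  — reduce
  I11: { [C → . , ,], [C → . C id C], [C → . d n], [C → . id], [C → . n d T], [C → C id . C] }  — shift
  I12: { [C → C . id C], [C → C id C .] }  — shift, reduce
  I13: { [C → , , .] }  — reduce

No state contains more than one complete item.

Answer: No reduce-reduce conflicts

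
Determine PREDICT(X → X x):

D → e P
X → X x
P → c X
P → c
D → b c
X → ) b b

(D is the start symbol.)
PREDICT(X → X x) = (FIRST(RHS) \ {ε}) ∪ (FOLLOW(X) if ε ∈ FIRST(RHS), i.e. RHS ⇒* ε)
FIRST(X) = { ')' }
FIRST(X x) = { ')' }
ε ∉ FIRST(X x), so FOLLOW(X) is not added.
PREDICT(X → X x) = { ')' }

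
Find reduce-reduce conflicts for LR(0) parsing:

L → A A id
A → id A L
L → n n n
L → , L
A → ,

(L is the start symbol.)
No reduce-reduce conflicts

Augment with L' → L and build the canonical LR(0) collection (I0 = CLOSURE({[L' → . L]}), then GOTO on every symbol after a dot until no new states appear). It has 14 states:
  I0: { [A → . ,], [A → . id A L], [L → . , L], [L → . A A id], [L → . n n n], [L' → . L] }  — shift
  I1: { [A → , .], [A → . ,], [A → . id A L], [L → , . L], [L → . , L], [L → . A A id], [L → . n n n] }  — shift, reduce
  I2: { [A → . ,], [A → . id A L], [L → A . A id] }  — shift
  I3: { [L' → L .] }  — accept
  I4: { [A → . ,], [A → . id A L], [A → id . A L] }  — shift
  I5: { [L → n . n n] }  — shift
  I6: { [L → n n . n] }  — shift
  I7: { [L → n n n .] }  — reduce
  I8: { [A → , .] }  — reduce
  I9: { [A → . ,], [A → . id A L], [A → id A . L], [L → . , L], [L → . A A id], [L → . n n n] }  — shift
  I10: { [A → id A L .] }  — reduce
  I11: { [L → A A . id] }  — shift
  I12: { [L → A A id .] }  — reduce
  I13: { [L → , L .] }  — reduce

No state contains more than one complete item.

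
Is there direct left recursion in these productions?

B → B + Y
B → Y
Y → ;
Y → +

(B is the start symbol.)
Direct left recursion occurs when N → N α for some non-terminal N (the right-hand side begins with the left-hand side itself).

B → B + Y: LEFT RECURSIVE (starts with B)
B → Y: starts with Y
Y → ;: starts with ';'
Y → +: starts with '+'

The grammar has direct left recursion on: B.

Answer: Yes, B is left-recursive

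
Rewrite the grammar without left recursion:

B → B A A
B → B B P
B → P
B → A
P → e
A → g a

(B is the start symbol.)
B → P B'
B → A B'
B' → A A B'
B' → B P B'
B' → ε
P → e
A → g a

B is directly left-recursive. The standard transformation for
  A → A α₁ | ... | A α_m | β₁ | ... | β_n
is
  A  → β₁ A' | ... | β_n A'
  A' → α₁ A' | ... | α_m A' | ε

B → P becomes B → P B'
B → A becomes B → A B'
B → B A A becomes B' → A A B'
B → B B P becomes B' → B P B'
Add B' → ε

Productions for other non-terminals are unchanged:
  P → e
  A → g a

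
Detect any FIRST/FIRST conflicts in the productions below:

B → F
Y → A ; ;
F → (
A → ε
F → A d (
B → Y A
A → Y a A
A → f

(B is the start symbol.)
Yes. B → F / B → Y A on { ';', 'f' }; A → Y a A / A → f on { 'f' }

A FIRST/FIRST conflict occurs when two productions N → α and N → β for the same non-terminal have FIRST(α) ∩ FIRST(β) ≠ ∅ (with ε ∈ FIRST of a nullable right-hand side, so two nullable alternatives also conflict).

FIRST sets of the non-terminals at (or reachable through a nullable prefix from) the front of some alternative:
  FIRST(F) = { '(', ';', 'd', 'f' }
  FIRST(Y) = { ';', 'f' }
  FIRST(A) = { ';', 'f', ε }

Productions for B:
  B → F: FIRST = { '(', ';', 'd', 'f' }
  B → Y A: FIRST = { ';', 'f' }
Productions for F:
  F → (: FIRST = { '(' }
  F → A d (: FIRST = { ';', 'd', 'f' }
Productions for A:
  A → ε: FIRST = { ε }
  A → Y a A: FIRST = { ';', 'f' }
  A → f: FIRST = { 'f' }
Y has only one production, so no FIRST/FIRST conflict is possible there.

Conflict for B: B → F and B → Y A
  Overlap: { ';', 'f' }
Conflict for A: A → Y a A and A → f
  Overlap: { 'f' }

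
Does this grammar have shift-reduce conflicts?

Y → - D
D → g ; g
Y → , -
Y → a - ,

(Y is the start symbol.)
No shift-reduce conflicts

A shift-reduce conflict occurs when an LR(0) state has both:
  - a complete (reduce) item [A → α .] (dot at the end), and
  - a shift item [B → β . c γ] (dot before a terminal).

Augment with Y' → Y and build the canonical LR(0) collection (I0 = CLOSURE({[Y' → . Y]}), then GOTO on every symbol after a dot until no new states appear). It has 12 states:
  I0: { [Y → . , -], [Y → . - D], [Y → . a - ,], [Y' → . Y] }  — shift
  I1: { [Y → , . -] }  — shift
  I2: { [D → . g ; g], [Y → - . D] }  — shift
  I3: { [Y' → Y .] }  — accept
  I4: { [Y → a . - ,] }  — shift
  I5: { [Y → a - . ,] }  — shift
  I6: { [Y → a - , .] }  — reduce
  I7: { [Y → - D .] }  — reduce
  I8: { [D → g . ; g] }  — shift
  I9: { [D → g ; . g] }  — shift
  I10: { [D → g ; g .] }  — reduce
  I11: { [Y → , - .] }  — reduce

No state contains both a complete item and a shift item.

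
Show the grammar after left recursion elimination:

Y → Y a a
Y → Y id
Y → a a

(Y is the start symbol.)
Y is directly left-recursive. The standard transformation for
  A → A α₁ | ... | A α_m | β₁ | ... | β_n
is
  A  → β₁ A' | ... | β_n A'
  A' → α₁ A' | ... | α_m A' | ε

Y → a a becomes Y → a a Y'
Y → Y a a becomes Y' → a a Y'
Y → Y id becomes Y' → id Y'
Add Y' → ε

Resulting grammar:
Y → a a Y'
Y' → a a Y'
Y' → id Y'
Y' → ε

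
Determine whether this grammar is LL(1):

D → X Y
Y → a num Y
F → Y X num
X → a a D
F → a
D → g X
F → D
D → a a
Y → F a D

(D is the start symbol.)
No. Predict set conflict for D: { 'a' }

Relevant sets:
  FIRST(X) = { 'a' }
  FIRST(F) = { 'a', 'g' }
  FIRST(Y) = { 'a', 'g' }
  FIRST(D) = { 'a', 'g' }

For D:
  PREDICT(D → X Y) = { 'a' }
  PREDICT(D → g X) = { 'g' }
  PREDICT(D → a a) = { 'a' }
For Y:
  PREDICT(Y → a num Y) = { 'a' }
  PREDICT(Y → F a D) = { 'a', 'g' }
For F:
  PREDICT(F → Y X num) = { 'a', 'g' }
  PREDICT(F → a) = { 'a' }
  PREDICT(F → D) = { 'a', 'g' }
X has a single production, so nothing to check there.

Conflict found: Predict set conflict for D: { 'a' }
The grammar is NOT LL(1).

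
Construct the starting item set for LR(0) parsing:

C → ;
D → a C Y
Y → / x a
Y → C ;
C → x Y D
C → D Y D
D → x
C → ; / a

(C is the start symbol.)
{ [C → . ; / a], [C → . ;], [C → . D Y D], [C → . x Y D], [C' → . C], [D → . a C Y], [D → . x] }

First, augment the grammar with C' → C
I₀ = CLOSURE({ [C' → . C] }):
  [C' → . C] has the dot before C: add [C → . ;], [C → . x Y D], [C → . D Y D], [C → . ; / a]
  [C → . D Y D] has the dot before D: add [D → . a C Y], [D → . x]
No further items can be added.

I₀ = { [C → . ; / a], [C → . ;], [C → . D Y D], [C → . x Y D], [C' → . C], [D → . a C Y], [D → . x] }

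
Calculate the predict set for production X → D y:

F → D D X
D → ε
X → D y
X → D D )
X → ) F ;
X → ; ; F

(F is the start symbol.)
{ 'y' }

PREDICT(X → D y) = (FIRST(RHS) \ {ε}) ∪ (FOLLOW(X) if ε ∈ FIRST(RHS), i.e. RHS ⇒* ε)
FIRST(D) = { ε }
FIRST(D y) = { 'y' }
ε ∉ FIRST(D y), so FOLLOW(X) is not added.
PREDICT(X → D y) = { 'y' }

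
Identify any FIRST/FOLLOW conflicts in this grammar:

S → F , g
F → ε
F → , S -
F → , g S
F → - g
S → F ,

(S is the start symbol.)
A FIRST/FOLLOW conflict occurs when a non-terminal N has a nullable alternative N → β (β ⇒* ε) and another alternative N → α with FIRST(α) ∩ FOLLOW(N) ≠ ∅: on such a lookahead the parser cannot decide between expanding α and letting N vanish via β.

Nullable non-terminals: F.

F: nullable alternative(s) F → ε; FOLLOW(F) = { ',' }
  F → ε: FIRST \ {ε} = { } — this is the only nullable alternative, skip
  F → , S -: FIRST \ {ε} = { ',' } — overlaps FOLLOW(F) on { ',' }: CONFLICT
  F → , g S: FIRST \ {ε} = { ',' } — overlaps FOLLOW(F) on { ',' }: CONFLICT
  F → - g: FIRST \ {ε} = { '-' } — disjoint from FOLLOW(F)

S has no nullable alternative, so no FIRST/FOLLOW check is needed there.

So the grammar has 2 FIRST/FOLLOW conflicts (marked CONFLICT above).

Answer: Yes. F → ',' S '-' with FOLLOW(F) on { ',' }; F → ',' g S with FOLLOW(F) on { ',' }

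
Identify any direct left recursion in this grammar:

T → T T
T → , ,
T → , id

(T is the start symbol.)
Yes, T is left-recursive

T → T T: LEFT RECURSIVE (starts with T)
T → , ,: starts with ','
T → , id: starts with ','

The grammar has direct left recursion on: T.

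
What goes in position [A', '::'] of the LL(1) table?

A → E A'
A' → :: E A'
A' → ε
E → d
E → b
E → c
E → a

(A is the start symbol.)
To find M[A', '::'], we find productions for A' where '::' is in the predict set (PREDICT(N → α) = (FIRST(α) \ {ε}) ∪ (FOLLOW(N) if α ⇒* ε)).

Relevant sets:
  FOLLOW(A') = { $ }

A' → :: E A': PREDICT = { '::' }
  '::' is in predict set, so this production goes in M[A', '::']
A' → ε: PREDICT = { $ }

M[A', '::'] = A' → :: E A'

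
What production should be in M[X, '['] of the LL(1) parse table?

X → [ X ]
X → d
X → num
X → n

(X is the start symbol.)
To find M[X, '['], we find productions for X where '[' is in the predict set (PREDICT(N → α) = (FIRST(α) \ {ε}) ∪ (FOLLOW(N) if α ⇒* ε)).

X → [ X ]: PREDICT = { '[' }
  '[' is in predict set, so this production goes in M[X, '[']
X → d: PREDICT = { 'd' }
X → num: PREDICT = { 'num' }
X → n: PREDICT = { 'n' }

M[X, '['] = X → [ X ]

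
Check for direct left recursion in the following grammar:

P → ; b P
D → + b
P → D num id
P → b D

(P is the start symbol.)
No direct left recursion

P → ; b P: starts with ';'
D → + b: starts with '+'
P → D num id: starts with D
P → b D: starts with b

No direct left recursion found.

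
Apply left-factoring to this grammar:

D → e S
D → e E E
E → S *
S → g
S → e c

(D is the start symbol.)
Left-factoring transforms A → αβ₁ | αβ₂ into A → αA' and A' → β₁ | β₂
(α is the longest common prefix among the alternatives). Repeat until
no nonterminal has two alternatives with a common prefix.

Round 1: D has alternatives sharing prefix 'e'. Introduce D': D → e D'
  Add: D' → S
  Add: D' → E E

No remaining common prefixes — done.

Resulting grammar:
D → e D'
D' → S
D' → E E
E → S *
S → g
S → e c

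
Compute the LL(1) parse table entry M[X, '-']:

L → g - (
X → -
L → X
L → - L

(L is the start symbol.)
X → -

To find M[X, '-'], we find productions for X where '-' is in the predict set (PREDICT(N → α) = (FIRST(α) \ {ε}) ∪ (FOLLOW(N) if α ⇒* ε)).

X → -: PREDICT = { '-' }
  '-' is in predict set, so this production goes in M[X, '-']

M[X, '-'] = X → -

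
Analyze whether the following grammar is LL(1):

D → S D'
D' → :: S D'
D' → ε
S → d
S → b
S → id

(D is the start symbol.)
Yes, the grammar is LL(1).

Relevant sets:
  FOLLOW(D') = { $ }

For D':
  PREDICT(D' → :: S D') = { '::' }
  PREDICT(D' → ε) = { $ }
For S:
  PREDICT(S → d) = { 'd' }
  PREDICT(S → b) = { 'b' }
  PREDICT(S → id) = { 'id' }
D has a single production, so nothing to check there.

All predict sets are disjoint. The grammar IS LL(1).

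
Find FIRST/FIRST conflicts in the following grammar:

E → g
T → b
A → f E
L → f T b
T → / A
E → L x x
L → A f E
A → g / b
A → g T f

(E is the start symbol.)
A FIRST/FIRST conflict occurs when two productions N → α and N → β for the same non-terminal have FIRST(α) ∩ FIRST(β) ≠ ∅ (with ε ∈ FIRST of a nullable right-hand side, so two nullable alternatives also conflict).

FIRST sets of the non-terminals at (or reachable through a nullable prefix from) the front of some alternative:
  FIRST(L) = { 'f', 'g' }
  FIRST(A) = { 'f', 'g' }

Productions for E:
  E → g: FIRST = { 'g' }
  E → L x x: FIRST = { 'f', 'g' }
Productions for T:
  T → b: FIRST = { 'b' }
  T → / A: FIRST = { '/' }
Productions for A:
  A → f E: FIRST = { 'f' }
  A → g / b: FIRST = { 'g' }
  A → g T f: FIRST = { 'g' }
Productions for L:
  L → f T b: FIRST = { 'f' }
  L → A f E: FIRST = { 'f', 'g' }

Conflict for E: E → g and E → L x x
  Overlap: { 'g' }
Conflict for A: A → g / b and A → g T f
  Overlap: { 'g' }
Conflict for L: L → f T b and L → A f E
  Overlap: { 'f' }

Answer: Yes. E → g / E → L x x on { 'g' }; A → g '/' b / A → g T f on { 'g' }; L → f T b / L → A f E on { 'f' }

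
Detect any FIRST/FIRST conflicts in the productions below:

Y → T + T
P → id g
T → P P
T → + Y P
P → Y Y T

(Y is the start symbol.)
A FIRST/FIRST conflict occurs when two productions N → α and N → β for the same non-terminal have FIRST(α) ∩ FIRST(β) ≠ ∅ (with ε ∈ FIRST of a nullable right-hand side, so two nullable alternatives also conflict).

FIRST sets of the non-terminals at (or reachable through a nullable prefix from) the front of some alternative:
  FIRST(Y) = { '+', 'id' }
  FIRST(P) = { '+', 'id' }

Productions for P:
  P → id g: FIRST = { 'id' }
  P → Y Y T: FIRST = { '+', 'id' }
Productions for T:
  T → P P: FIRST = { '+', 'id' }
  T → + Y P: FIRST = { '+' }
Y has only one production, so no FIRST/FIRST conflict is possible there.

Conflict for P: P → id g and P → Y Y T
  Overlap: { 'id' }
Conflict for T: T → P P and T → + Y P
  Overlap: { '+' }

Answer: Yes. P → id g / P → Y Y T on { 'id' }; T → P P / T → '+' Y P on { '+' }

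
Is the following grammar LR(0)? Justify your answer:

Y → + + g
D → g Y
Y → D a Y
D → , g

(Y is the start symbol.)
Augment with Y' → Y and build the canonical LR(0) collection (I0 = CLOSURE({[Y' → . Y]}), then GOTO on every symbol after a dot until no new states appear). It has 12 states:
  I0: { [D → . , g], [D → . g Y], [Y → . + + g], [Y → . D a Y], [Y' → . Y] }  — shift
  I1: { [Y → + . + g] }  — shift
  I2: { [D → , . g] }  — shift
  I3: { [Y → D . a Y] }  — shift
  I4: { [Y' → Y .] }  — accept
  I5: { [D → . , g], [D → . g Y], [D → g . Y], [Y → . + + g], [Y → . D a Y] }  — shift
  I6: { [D → g Y .] }  — reduce
  I7: { [D → . , g], [D → . g Y], [Y → . + + g], [Y → . D a Y], [Y → D a . Y] }  — shift
  I8: { [Y → D a Y .] }  — reduce
  I9: { [D → , g .] }  — reduce
  I10: { [Y → + + . g] }  — shift
  I11: { [Y → + + g .] }  — reduce

Every state is either a pure shift/goto state or contains exactly one complete item and nothing to shift — no conflicts. The grammar is LR(0).

Answer: Yes, the grammar is LR(0)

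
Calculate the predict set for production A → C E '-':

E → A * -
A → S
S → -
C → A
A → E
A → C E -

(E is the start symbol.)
PREDICT(A → C E '-') = (FIRST(RHS) \ {ε}) ∪ (FOLLOW(A) if ε ∈ FIRST(RHS), i.e. RHS ⇒* ε)
FIRST(C) = { '-' }
FIRST(C E '-') = { '-' }
ε ∉ FIRST(C E '-'), so FOLLOW(A) is not added.
PREDICT(A → C E '-') = { '-' }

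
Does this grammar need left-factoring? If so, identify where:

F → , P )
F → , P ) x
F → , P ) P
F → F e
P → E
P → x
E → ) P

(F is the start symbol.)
Left-factoring is needed when two productions for the same non-terminal
share a common prefix on the right-hand side.

Productions for F:
  F → , P )
  F → , P ) x
  F → , P ) P
  F → F e
Productions for P:
  P → E
  P → x

Found common prefix ', P )' in productions for F

Answer: Yes, F has productions with common prefix ', P )'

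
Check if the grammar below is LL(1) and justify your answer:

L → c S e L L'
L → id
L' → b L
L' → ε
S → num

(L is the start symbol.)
No. Predict set conflict for L': { 'b' }

A grammar is LL(1) if for each non-terminal N with multiple productions, the predict sets of those productions are pairwise disjoint, where PREDICT(N → α) = (FIRST(α) \ {ε}) ∪ (FOLLOW(N) if α ⇒* ε).

Relevant sets:
  FOLLOW(L') = { $, 'b' }

For L:
  PREDICT(L → c S e L L') = { 'c' }
  PREDICT(L → id) = { 'id' }
For L':
  PREDICT(L' → b L) = { 'b' }
  PREDICT(L' → ε) = { $, 'b' }
S has a single production, so nothing to check there.

Conflict found: Predict set conflict for L': { 'b' }
The grammar is NOT LL(1).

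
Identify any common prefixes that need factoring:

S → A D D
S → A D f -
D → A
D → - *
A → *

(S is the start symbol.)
Left-factoring is needed when two productions for the same non-terminal
share a common prefix on the right-hand side.

Productions for S:
  S → A D D
  S → A D f -
Productions for D:
  D → A
  D → - *

Found common prefix 'A D' in productions for S

Answer: Yes, S has productions with common prefix 'A D'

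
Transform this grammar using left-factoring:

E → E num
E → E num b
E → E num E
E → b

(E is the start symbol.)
Left-factoring transforms A → αβ₁ | αβ₂ into A → αA' and A' → β₁ | β₂
(α is the longest common prefix among the alternatives). Repeat until
no nonterminal has two alternatives with a common prefix.

Round 1: E has alternatives sharing prefix 'E num'. Introduce E': E → E num E'
  Add: E' → ε
  Add: E' → b
  Add: E' → E

No remaining common prefixes — done.

Resulting grammar:
E → E num E'
E' → ε
E' → b
E' → E
E → b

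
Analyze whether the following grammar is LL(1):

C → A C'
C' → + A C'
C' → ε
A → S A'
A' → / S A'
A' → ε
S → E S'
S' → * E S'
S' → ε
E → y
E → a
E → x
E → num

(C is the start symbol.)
Yes, the grammar is LL(1).

Relevant sets:
  FOLLOW(C') = { $ }
  FOLLOW(A') = { $, '+' }
  FOLLOW(S') = { $, '+', '/' }

For C':
  PREDICT(C' → '+' A C') = { '+' }
  PREDICT(C' → ε) = { $ }
For A':
  PREDICT(A' → '/' S A') = { '/' }
  PREDICT(A' → ε) = { $, '+' }
For S':
  PREDICT(S' → '*' E S') = { '*' }
  PREDICT(S' → ε) = { $, '+', '/' }
For E:
  PREDICT(E → y) = { 'y' }
  PREDICT(E → a) = { 'a' }
  PREDICT(E → x) = { 'x' }
  PREDICT(E → num) = { 'num' }
C, A, S have a single production, so nothing to check there.

All predict sets are disjoint. The grammar IS LL(1).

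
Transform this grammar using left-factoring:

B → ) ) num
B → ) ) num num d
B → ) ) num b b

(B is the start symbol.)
B → ) ) num B'
B' → ε
B' → num d
B' → b b

Left-factoring transforms A → αβ₁ | αβ₂ into A → αA' and A' → β₁ | β₂
(α is the longest common prefix among the alternatives). Repeat until
no nonterminal has two alternatives with a common prefix.

Round 1: B has alternatives sharing prefix ') ) num'. Introduce B': B → ) ) num B'
  Add: B' → ε
  Add: B' → num d
  Add: B' → b b

No remaining common prefixes — done.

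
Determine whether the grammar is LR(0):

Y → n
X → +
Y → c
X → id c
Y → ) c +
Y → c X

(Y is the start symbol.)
A grammar is LR(0) if no state in the canonical LR(0) collection has:
  - both a shift item (dot before a terminal) and a complete item (shift-reduce conflict), or
  - two or more complete items (reduce-reduce conflict; the accept item [Y' → Y .] counts as a complete item here).

Augment with Y' → Y and build the canonical LR(0) collection (I0 = CLOSURE({[Y' → . Y]}), then GOTO on every symbol after a dot until no new states appear). It has 11 states:
  I0: { [Y → . ) c +], [Y → . c X], [Y → . c], [Y → . n], [Y' → . Y] }  — shift
  I1: { [Y → ) . c +] }  — shift
  I2: { [Y' → Y .] }  — accept
  I3: { [X → . +], [X → . id c], [Y → c . X], [Y → c .] }  — shift, reduce
  I4: { [Y → n .] }  — reduce
  I5: { [X → + .] }  — reduce
  I6: { [Y → c X .] }  — reduce
  I7: { [X → id . c] }  — shift
  I8: { [X → id c .] }  — reduce
  I9: { [Y → ) c . +] }  — shift
  I10: { [Y → ) c + .] }  — reduce

Conflict in state I3:
  Shift-reduce conflict between [Y → c .] and [X → . +]
So the grammar is NOT LR(0).

Answer: No. Shift-reduce conflict between [Y → c .] and [X → . +]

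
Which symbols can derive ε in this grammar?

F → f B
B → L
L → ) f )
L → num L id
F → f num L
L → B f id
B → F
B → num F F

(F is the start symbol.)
A non-terminal is nullable if it can derive ε (the empty string): either it has an ε-production, or it has a production whose right-hand side consists entirely of nullable non-terminals.

There are no ε-productions, so no non-terminal can derive ε.
No non-terminals are nullable.

Answer: None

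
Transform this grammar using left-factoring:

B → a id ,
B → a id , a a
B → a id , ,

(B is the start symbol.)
Left-factoring transforms A → αβ₁ | αβ₂ into A → αA' and A' → β₁ | β₂
(α is the longest common prefix among the alternatives). Repeat until
no nonterminal has two alternatives with a common prefix.

Round 1: B has alternatives sharing prefix 'a id ,'. Introduce B': B → a id , B'
  Add: B' → ε
  Add: B' → a a
  Add: B' → ,

No remaining common prefixes — done.

Resulting grammar:
B → a id , B'
B' → ε
B' → a a
B' → ,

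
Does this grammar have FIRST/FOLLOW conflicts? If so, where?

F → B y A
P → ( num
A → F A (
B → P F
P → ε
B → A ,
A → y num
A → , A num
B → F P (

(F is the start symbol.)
Yes. P → '(' num with FOLLOW(P) on { '(' }

A FIRST/FOLLOW conflict occurs when a non-terminal N has a nullable alternative N → β (β ⇒* ε) and another alternative N → α with FIRST(α) ∩ FOLLOW(N) ≠ ∅: on such a lookahead the parser cannot decide between expanding α and letting N vanish via β.

Nullable non-terminals: P.

P: nullable alternative(s) P → ε; FOLLOW(P) = { '(', ',', 'y' }
  P → ( num: FIRST \ {ε} = { '(' } — overlaps FOLLOW(P) on { '(' }: CONFLICT
  P → ε: FIRST \ {ε} = { } — this is the only nullable alternative, skip

A, B, F have no nullable alternative, so no FIRST/FOLLOW check is needed there.

So the grammar has 1 FIRST/FOLLOW conflict (marked CONFLICT above).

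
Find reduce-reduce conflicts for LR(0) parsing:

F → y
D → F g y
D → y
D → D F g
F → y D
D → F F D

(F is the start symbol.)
Yes — I5: [D → y .] vs [F → y .]

A reduce-reduce conflict occurs when an LR(0) state has two complete items [A → α .] and [B → β .] — both call for a reduction, and with no lookahead the parser cannot choose between them.

Augment with F' → F and build the canonical LR(0) collection (I0 = CLOSURE({[F' → . F]}), then GOTO on every symbol after a dot until no new states appear). It has 12 states:
  I0: { [F → . y D], [F → . y], [F' → . F] }  — shift
  I1: { [F' → F .] }  — accept
  I2: { [D → . D F g], [D → . F F D], [D → . F g y], [D → . y], [F → . y D], [F → . y], [F → y . D], [F → y .] }  — shift, reduce
  I3: { [D → D . F g], [F → . y D], [F → . y], [F → y D .] }  — shift, reduce
  I4: { [D → F . F D], [D → F . g y], [F → . y D], [F → . y] }  — shift
  I5: { [D → . D F g], [D → . F F D], [D → . F g y], [D → . y], [D → y .], [F → . y D], [F → . y], [F → y . D], [F → y .] }  — shift, 2 reduces
  I6: { [D → . D F g], [D → . F F D], [D → . F g y], [D → . y], [D → F F . D], [F → . y D], [F → . y] }  — shift
  I7: { [D → F g . y] }  — shift
  I8: { [D → F g y .] }  — reduce
  I9: { [D → D . F g], [D → F F D .], [F → . y D], [F → . y] }  — shift, reduce
  I10: { [D → D F . g] }  — shift
  I11: { [D → D F g .] }  — reduce

I5 contains complete items [D → y .], [F → y .] — reduce-reduce conflict.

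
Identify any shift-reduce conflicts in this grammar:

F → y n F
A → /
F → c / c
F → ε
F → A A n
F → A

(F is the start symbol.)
Yes — I0: [F → .] vs [A → . /]; I2: [F → A .] vs [A → . /]; I6: [F → .] vs [A → . /]

A shift-reduce conflict occurs when an LR(0) state has both:
  - a complete (reduce) item [A → α .] (dot at the end), and
  - a shift item [B → β . c γ] (dot before a terminal).

Augment with F' → F and build the canonical LR(0) collection (I0 = CLOSURE({[F' → . F]}), then GOTO on every symbol after a dot until no new states appear). It has 12 states:
  I0: { [A → . /], [F → . A A n], [F → . A], [F → . c / c], [F → . y n F], [F → .], [F' → . F] }  — shift, reduce
  I1: { [A → / .] }  — reduce
  I2: { [A → . /], [F → A . A n], [F → A .] }  — shift, reduce
  I3: { [F' → F .] }  — accept
  I4: { [F → c . / c] }  — shift
  I5: { [F → y . n F] }  — shift
  I6: { [A → . /], [F → . A A n], [F → . A], [F → . c / c], [F → . y n F], [F → .], [F → y n . F] }  — shift, reduce
  I7: { [F → y n F .] }  — reduce
  I8: { [F → c / . c] }  — shift
  I9: { [F → c / c .] }  — reduce
  I10: { [F → A A . n] }  — shift
  I11: { [F → A A n .] }  — reduce

I0 contains reduce item [F → .] and shift items [A → . /], [F → . c / c], [F → . y n F] — shift-reduce conflict.
I2 contains reduce item [F → A .] and shift item [A → . /] — shift-reduce conflict.
I6 contains reduce item [F → .] and shift items [A → . /], [F → . c / c], [F → . y n F] — shift-reduce conflict.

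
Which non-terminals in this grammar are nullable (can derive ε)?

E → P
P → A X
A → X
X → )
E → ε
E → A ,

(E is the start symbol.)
{ 'E' }

ε-productions: E → ε
So E is immediately nullable.
No further non-terminal can be added: every production for the remaining non-terminals contains a terminal or a non-nullable non-terminal.
Nullable = { 'E' }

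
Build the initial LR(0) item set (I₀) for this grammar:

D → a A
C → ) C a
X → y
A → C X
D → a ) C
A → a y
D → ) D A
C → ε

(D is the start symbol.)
{ [D → . ) D A], [D → . a ) C], [D → . a A], [D' → . D] }

First, augment the grammar with D' → D
I₀ = CLOSURE({ [D' → . D] }):
  [D' → . D] has the dot before D: add [D → . a A], [D → . a ) C], [D → . ) D A]
No further items can be added.

I₀ = { [D → . ) D A], [D → . a ) C], [D → . a A], [D' → . D] }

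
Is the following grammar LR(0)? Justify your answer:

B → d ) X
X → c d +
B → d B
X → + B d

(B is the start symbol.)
Augment with B' → B and build the canonical LR(0) collection (I0 = CLOSURE({[B' → . B]}), then GOTO on every symbol after a dot until no new states appear). It has 12 states:
  I0: { [B → . d ) X], [B → . d B], [B' → . B] }  — shift
  I1: { [B' → B .] }  — accept
  I2: { [B → . d ) X], [B → . d B], [B → d . ) X], [B → d . B] }  — shift
  I3: { [B → d ) . X], [X → . + B d], [X → . c d +] }  — shift
  I4: { [B → d B .] }  — reduce
  I5: { [B → . d ) X], [B → . d B], [X → + . B d] }  — shift
  I6: { [B → d ) X .] }  — reduce
  I7: { [X → c . d +] }  — shift
  I8: { [X → c d . +] }  — shift
  I9: { [X → c d + .] }  — reduce
  I10: { [X → + B . d] }  — shift
  I11: { [X → + B d .] }  — reduce

Every state is either a pure shift/goto state or contains exactly one complete item and nothing to shift — no conflicts. The grammar is LR(0).

Answer: Yes, the grammar is LR(0)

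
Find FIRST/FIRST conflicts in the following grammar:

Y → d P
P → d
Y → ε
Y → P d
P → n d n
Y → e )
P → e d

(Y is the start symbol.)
Yes. Y → d P / Y → P d on { 'd' }; Y → P d / Y → e ')' on { 'e' }

A FIRST/FIRST conflict occurs when two productions N → α and N → β for the same non-terminal have FIRST(α) ∩ FIRST(β) ≠ ∅ (with ε ∈ FIRST of a nullable right-hand side, so two nullable alternatives also conflict).

FIRST sets of the non-terminals at (or reachable through a nullable prefix from) the front of some alternative:
  FIRST(P) = { 'd', 'e', 'n' }

Productions for Y:
  Y → d P: FIRST = { 'd' }
  Y → ε: FIRST = { ε }
  Y → P d: FIRST = { 'd', 'e', 'n' }
  Y → e ): FIRST = { 'e' }
Productions for P:
  P → d: FIRST = { 'd' }
  P → n d n: FIRST = { 'n' }
  P → e d: FIRST = { 'e' }

Conflict for Y: Y → d P and Y → P d
  Overlap: { 'd' }
Conflict for Y: Y → P d and Y → e )
  Overlap: { 'e' }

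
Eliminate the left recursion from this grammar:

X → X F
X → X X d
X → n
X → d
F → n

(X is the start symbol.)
X is directly left-recursive. The standard transformation for
  A → A α₁ | ... | A α_m | β₁ | ... | β_n
is
  A  → β₁ A' | ... | β_n A'
  A' → α₁ A' | ... | α_m A' | ε

X → n becomes X → n X'
X → d becomes X → d X'
X → X F becomes X' → F X'
X → X X d becomes X' → X d X'
Add X' → ε

Productions for other non-terminals are unchanged:
  F → n

Resulting grammar:
X → n X'
X → d X'
X' → F X'
X' → X d X'
X' → ε
F → n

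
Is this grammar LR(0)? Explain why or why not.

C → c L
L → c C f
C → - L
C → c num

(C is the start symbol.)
A grammar is LR(0) if no state in the canonical LR(0) collection has:
  - both a shift item (dot before a terminal) and a complete item (shift-reduce conflict), or
  - two or more complete items (reduce-reduce conflict; the accept item [C' → C .] counts as a complete item here).

Augment with C' → C and build the canonical LR(0) collection (I0 = CLOSURE({[C' → . C]}), then GOTO on every symbol after a dot until no new states appear). It has 10 states:
  I0: { [C → . - L], [C → . c L], [C → . c num], [C' → . C] }  — shift
  I1: { [C → - . L], [L → . c C f] }  — shift
  I2: { [C' → C .] }  — accept
  I3: { [C → c . L], [C → c . num], [L → . c C f] }  — shift
  I4: { [C → c L .] }  — reduce
  I5: { [C → . - L], [C → . c L], [C → . c num], [L → c . C f] }  — shift
  I6: { [C → c num .] }  — reduce
  I7: { [L → c C . f] }  — shift
  I8: { [L → c C f .] }  — reduce
  I9: { [C → - L .] }  — reduce

Every state is either a pure shift/goto state or contains exactly one complete item and nothing to shift — no conflicts. The grammar is LR(0).

Answer: Yes, the grammar is LR(0)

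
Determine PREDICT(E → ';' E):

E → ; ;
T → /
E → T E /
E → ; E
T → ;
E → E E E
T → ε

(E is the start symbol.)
{ ';' }

PREDICT(E → ';' E) = (FIRST(RHS) \ {ε}) ∪ (FOLLOW(E) if ε ∈ FIRST(RHS), i.e. RHS ⇒* ε)
FIRST(';' E) = { ';' }
ε ∉ FIRST(';' E), so FOLLOW(E) is not added.
PREDICT(E → ';' E) = { ';' }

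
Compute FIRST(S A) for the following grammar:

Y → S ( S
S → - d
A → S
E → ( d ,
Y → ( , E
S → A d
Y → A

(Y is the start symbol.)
{ '-' }

FIRST sets of the non-terminals involved (from the grammar, by fixed-point iteration):
  FIRST(S) = { '-' }

To compute FIRST(S A), process the symbols left to right:
Symbol S is a non-terminal. Add FIRST(S) \ {ε} = { '-' }
S is not nullable (ε ∉ FIRST(S)), so stop here.
FIRST(S A) = { '-' }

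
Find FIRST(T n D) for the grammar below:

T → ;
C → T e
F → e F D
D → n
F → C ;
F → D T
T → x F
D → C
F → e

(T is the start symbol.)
FIRST sets of the non-terminals involved (from the grammar, by fixed-point iteration):
  FIRST(T) = { ';', 'x' }

To compute FIRST(T n D), process the symbols left to right:
Symbol T is a non-terminal. Add FIRST(T) \ {ε} = { ';', 'x' }
T is not nullable (ε ∉ FIRST(T)), so stop here.
FIRST(T n D) = { ';', 'x' }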